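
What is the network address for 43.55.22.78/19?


IP:   00101011.00110111.00010110.01001110
Mask: 11111111.11111111.11100000.00000000
AND operation:
Net:  00101011.00110111.00000000.00000000
Network: 43.55.0.0/19


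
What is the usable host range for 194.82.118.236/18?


Network: 194.82.64.0
Broadcast: 194.82.127.255
First usable = network + 1
Last usable = broadcast - 1
Range: 194.82.64.1 to 194.82.127.254


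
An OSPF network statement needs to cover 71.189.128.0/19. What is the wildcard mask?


Subnet mask: 255.255.224.0
Wildcard = 255.255.255.255 - subnet mask
255 - 255 = 0
255 - 255 = 0
255 - 224 = 31
255 - 0 = 255
Wildcard: 0.0.31.255


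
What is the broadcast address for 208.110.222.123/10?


Network: 208.64.0.0/10
Host bits = 22
Set all host bits to 1:
Broadcast: 208.127.255.255


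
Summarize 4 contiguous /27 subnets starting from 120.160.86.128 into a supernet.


Original prefix: /27
Number of subnets: 4 = 2^2
New prefix = 27 - 2 = 25
Supernet: 120.160.86.128/25


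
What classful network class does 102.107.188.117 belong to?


First octet: 102
Binary: 01100110
0xxxxxxx -> Class A (1-126)
Class A, default mask 255.0.0.0 (/8)


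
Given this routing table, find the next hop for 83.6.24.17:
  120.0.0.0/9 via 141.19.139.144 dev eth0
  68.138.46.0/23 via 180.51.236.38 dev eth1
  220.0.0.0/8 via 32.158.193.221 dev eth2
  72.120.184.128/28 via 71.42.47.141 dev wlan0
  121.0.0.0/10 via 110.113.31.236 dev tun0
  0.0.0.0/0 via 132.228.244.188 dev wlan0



Longest prefix match for 83.6.24.17:
  /9 120.0.0.0: no
  /23 68.138.46.0: no
  /8 220.0.0.0: no
  /28 72.120.184.128: no
  /10 121.0.0.0: no
  /0 0.0.0.0: MATCH
Selected: next-hop 132.228.244.188 via wlan0 (matched /0)


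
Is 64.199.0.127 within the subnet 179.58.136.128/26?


Subnet network: 179.58.136.128
Test IP AND mask: 64.199.0.64
No, 64.199.0.127 is not in 179.58.136.128/26


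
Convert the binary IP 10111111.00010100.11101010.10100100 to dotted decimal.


10111111 = 191
00010100 = 20
11101010 = 234
10100100 = 164
IP: 191.20.234.164


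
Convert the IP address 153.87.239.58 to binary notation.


153 = 10011001
87 = 01010111
239 = 11101111
58 = 00111010
Binary: 10011001.01010111.11101111.00111010


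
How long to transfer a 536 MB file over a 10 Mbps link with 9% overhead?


Effective throughput = 10 * (1 - 9/100) = 9.1 Mbps
File size in Mb = 536 * 8 = 4288 Mb
Time = 4288 / 9.1
Time = 471.2088 seconds


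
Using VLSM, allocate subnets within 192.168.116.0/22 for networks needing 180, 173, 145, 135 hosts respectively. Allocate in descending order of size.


180 hosts -> /24 (254 usable): 192.168.116.0/24
173 hosts -> /24 (254 usable): 192.168.117.0/24
145 hosts -> /24 (254 usable): 192.168.118.0/24
135 hosts -> /24 (254 usable): 192.168.119.0/24
Allocation: 192.168.116.0/24 (180 hosts, 254 usable); 192.168.117.0/24 (173 hosts, 254 usable); 192.168.118.0/24 (145 hosts, 254 usable); 192.168.119.0/24 (135 hosts, 254 usable)


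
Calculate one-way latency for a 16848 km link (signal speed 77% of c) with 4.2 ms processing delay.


Speed = 0.77 * 3e5 km/s = 231000 km/s
Propagation delay = 16848 / 231000 = 0.0729 s = 72.9351 ms
Processing delay = 4.2 ms
Total one-way latency = 77.1351 ms


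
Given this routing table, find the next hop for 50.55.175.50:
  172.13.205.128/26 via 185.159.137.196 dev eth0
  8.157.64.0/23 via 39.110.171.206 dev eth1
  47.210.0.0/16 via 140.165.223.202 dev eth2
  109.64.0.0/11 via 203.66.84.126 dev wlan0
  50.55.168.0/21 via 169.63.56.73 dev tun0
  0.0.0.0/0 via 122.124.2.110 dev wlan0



Longest prefix match for 50.55.175.50:
  /26 172.13.205.128: no
  /23 8.157.64.0: no
  /16 47.210.0.0: no
  /11 109.64.0.0: no
  /21 50.55.168.0: MATCH
  /0 0.0.0.0: MATCH
Selected: next-hop 169.63.56.73 via tun0 (matched /21)


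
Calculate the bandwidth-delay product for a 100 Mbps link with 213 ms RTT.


BDP = bandwidth * RTT
= 100 Mbps * 213 ms
= 100 * 1e6 * 213 / 1000 bits
= 21300000 bits
= 2662500 bytes
= 2600.0977 KB
BDP = 21300000 bits (2662500 bytes)


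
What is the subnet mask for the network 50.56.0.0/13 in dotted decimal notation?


/13 means 13 network bits, 19 host bits
Binary: 11111111111110000000000000000000
Mask: 255.248.0.0


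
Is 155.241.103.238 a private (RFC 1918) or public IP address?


RFC 1918 private ranges:
  10.0.0.0/8 (10.0.0.0 - 10.255.255.255)
  172.16.0.0/12 (172.16.0.0 - 172.31.255.255)
  192.168.0.0/16 (192.168.0.0 - 192.168.255.255)
Public (not in any RFC 1918 range)


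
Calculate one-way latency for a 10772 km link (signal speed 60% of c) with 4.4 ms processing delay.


Speed = 0.6 * 3e5 km/s = 180000 km/s
Propagation delay = 10772 / 180000 = 0.0598 s = 59.8444 ms
Processing delay = 4.4 ms
Total one-way latency = 64.2444 ms


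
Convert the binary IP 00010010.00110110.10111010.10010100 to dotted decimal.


00010010 = 18
00110110 = 54
10111010 = 186
10010100 = 148
IP: 18.54.186.148


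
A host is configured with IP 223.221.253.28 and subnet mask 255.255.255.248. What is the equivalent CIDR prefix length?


Binary: 11111111.11111111.11111111.11111000
Count leading 1s
Prefix: /29


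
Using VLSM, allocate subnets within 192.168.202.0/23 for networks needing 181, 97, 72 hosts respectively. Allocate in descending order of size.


181 hosts -> /24 (254 usable): 192.168.202.0/24
97 hosts -> /25 (126 usable): 192.168.203.0/25
72 hosts -> /25 (126 usable): 192.168.203.128/25
Allocation: 192.168.202.0/24 (181 hosts, 254 usable); 192.168.203.0/25 (97 hosts, 126 usable); 192.168.203.128/25 (72 hosts, 126 usable)


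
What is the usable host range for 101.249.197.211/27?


Network: 101.249.197.192
Broadcast: 101.249.197.223
First usable = network + 1
Last usable = broadcast - 1
Range: 101.249.197.193 to 101.249.197.222


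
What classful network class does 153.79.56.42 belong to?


First octet: 153
Binary: 10011001
10xxxxxx -> Class B (128-191)
Class B, default mask 255.255.0.0 (/16)


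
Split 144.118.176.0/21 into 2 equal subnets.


New prefix = 21 + 1 = 22
Each subnet has 1024 addresses
  144.118.176.0/22
  144.118.180.0/22
Subnets: 144.118.176.0/22, 144.118.180.0/22


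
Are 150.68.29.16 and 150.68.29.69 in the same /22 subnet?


Mask: 255.255.252.0
150.68.29.16 AND mask = 150.68.28.0
150.68.29.69 AND mask = 150.68.28.0
Yes, same subnet (150.68.28.0)


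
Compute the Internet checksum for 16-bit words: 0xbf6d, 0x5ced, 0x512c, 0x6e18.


Sum all words (with carry folding):
+ 0xbf6d = 0xbf6d
+ 0x5ced = 0x1c5b
+ 0x512c = 0x6d87
+ 0x6e18 = 0xdb9f
One's complement: ~0xdb9f
Checksum = 0x2460


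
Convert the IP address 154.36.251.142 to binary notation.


154 = 10011010
36 = 00100100
251 = 11111011
142 = 10001110
Binary: 10011010.00100100.11111011.10001110


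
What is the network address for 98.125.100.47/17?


IP:   01100010.01111101.01100100.00101111
Mask: 11111111.11111111.10000000.00000000
AND operation:
Net:  01100010.01111101.00000000.00000000
Network: 98.125.0.0/17


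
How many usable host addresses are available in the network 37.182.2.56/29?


Host bits = 32 - 29 = 3
Total addresses = 2^3 = 8
Usable = total - 2 (network and broadcast)
Usable hosts: 6


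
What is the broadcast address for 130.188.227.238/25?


Network: 130.188.227.128/25
Host bits = 7
Set all host bits to 1:
Broadcast: 130.188.227.255


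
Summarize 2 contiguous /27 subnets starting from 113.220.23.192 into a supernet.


Original prefix: /27
Number of subnets: 2 = 2^1
New prefix = 27 - 1 = 26
Supernet: 113.220.23.192/26


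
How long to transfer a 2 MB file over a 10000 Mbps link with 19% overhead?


Effective throughput = 10000 * (1 - 19/100) = 8100.0 Mbps
File size in Mb = 2 * 8 = 16 Mb
Time = 16 / 8100.0
Time = 0.002 seconds


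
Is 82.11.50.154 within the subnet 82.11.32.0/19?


Subnet network: 82.11.32.0
Test IP AND mask: 82.11.32.0
Yes, 82.11.50.154 is in 82.11.32.0/19


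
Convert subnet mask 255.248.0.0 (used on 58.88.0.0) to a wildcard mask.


Subnet mask: 255.248.0.0
Wildcard = 255.255.255.255 - subnet mask
255 - 255 = 0
255 - 248 = 7
255 - 0 = 255
255 - 0 = 255
Wildcard: 0.7.255.255


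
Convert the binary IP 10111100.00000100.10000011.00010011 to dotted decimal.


10111100 = 188
00000100 = 4
10000011 = 131
00010011 = 19
IP: 188.4.131.19


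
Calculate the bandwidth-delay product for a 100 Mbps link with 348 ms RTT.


BDP = bandwidth * RTT
= 100 Mbps * 348 ms
= 100 * 1e6 * 348 / 1000 bits
= 34800000 bits
= 4350000 bytes
= 4248.0469 KB
BDP = 34800000 bits (4350000 bytes)


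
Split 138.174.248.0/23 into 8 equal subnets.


New prefix = 23 + 3 = 26
Each subnet has 64 addresses
  138.174.248.0/26
  138.174.248.64/26
  138.174.248.128/26
  138.174.248.192/26
  138.174.249.0/26
  138.174.249.64/26
  138.174.249.128/26
  138.174.249.192/26
Subnets: 138.174.248.0/26, 138.174.248.64/26, 138.174.248.128/26, 138.174.248.192/26, 138.174.249.0/26, 138.174.249.64/26, 138.174.249.128/26, 138.174.249.192/26


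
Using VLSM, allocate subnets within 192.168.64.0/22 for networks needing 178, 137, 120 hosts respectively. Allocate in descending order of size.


178 hosts -> /24 (254 usable): 192.168.64.0/24
137 hosts -> /24 (254 usable): 192.168.65.0/24
120 hosts -> /25 (126 usable): 192.168.66.0/25
Allocation: 192.168.64.0/24 (178 hosts, 254 usable); 192.168.65.0/24 (137 hosts, 254 usable); 192.168.66.0/25 (120 hosts, 126 usable)


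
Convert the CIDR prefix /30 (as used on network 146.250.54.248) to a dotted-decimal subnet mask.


/30 means 30 network bits, 2 host bits
Binary: 11111111111111111111111111111100
Mask: 255.255.255.252


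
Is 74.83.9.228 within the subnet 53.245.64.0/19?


Subnet network: 53.245.64.0
Test IP AND mask: 74.83.0.0
No, 74.83.9.228 is not in 53.245.64.0/19


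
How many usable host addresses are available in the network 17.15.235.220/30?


Host bits = 32 - 30 = 2
Total addresses = 2^2 = 4
Usable = total - 2 (network and broadcast)
Usable hosts: 2


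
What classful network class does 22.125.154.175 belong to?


First octet: 22
Binary: 00010110
0xxxxxxx -> Class A (1-126)
Class A, default mask 255.0.0.0 (/8)


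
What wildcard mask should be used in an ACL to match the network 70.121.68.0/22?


Subnet mask: 255.255.252.0
Wildcard = 255.255.255.255 - subnet mask
255 - 255 = 0
255 - 255 = 0
255 - 252 = 3
255 - 0 = 255
Wildcard: 0.0.3.255


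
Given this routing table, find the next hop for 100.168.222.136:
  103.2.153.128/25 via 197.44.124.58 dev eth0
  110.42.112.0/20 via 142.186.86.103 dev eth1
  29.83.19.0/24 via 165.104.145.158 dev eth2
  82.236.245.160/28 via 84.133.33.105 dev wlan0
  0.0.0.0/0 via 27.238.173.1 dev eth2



Longest prefix match for 100.168.222.136:
  /25 103.2.153.128: no
  /20 110.42.112.0: no
  /24 29.83.19.0: no
  /28 82.236.245.160: no
  /0 0.0.0.0: MATCH
Selected: next-hop 27.238.173.1 via eth2 (matched /0)


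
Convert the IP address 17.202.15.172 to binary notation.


17 = 00010001
202 = 11001010
15 = 00001111
172 = 10101100
Binary: 00010001.11001010.00001111.10101100


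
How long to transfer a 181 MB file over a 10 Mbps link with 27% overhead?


Effective throughput = 10 * (1 - 27/100) = 7.3 Mbps
File size in Mb = 181 * 8 = 1448 Mb
Time = 1448 / 7.3
Time = 198.3562 seconds


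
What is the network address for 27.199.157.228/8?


IP:   00011011.11000111.10011101.11100100
Mask: 11111111.00000000.00000000.00000000
AND operation:
Net:  00011011.00000000.00000000.00000000
Network: 27.0.0.0/8


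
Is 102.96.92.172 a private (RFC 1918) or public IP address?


RFC 1918 private ranges:
  10.0.0.0/8 (10.0.0.0 - 10.255.255.255)
  172.16.0.0/12 (172.16.0.0 - 172.31.255.255)
  192.168.0.0/16 (192.168.0.0 - 192.168.255.255)
Public (not in any RFC 1918 range)


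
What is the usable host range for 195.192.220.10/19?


Network: 195.192.192.0
Broadcast: 195.192.223.255
First usable = network + 1
Last usable = broadcast - 1
Range: 195.192.192.1 to 195.192.223.254


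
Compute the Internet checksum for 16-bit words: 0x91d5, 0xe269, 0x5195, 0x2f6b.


Sum all words (with carry folding):
+ 0x91d5 = 0x91d5
+ 0xe269 = 0x743f
+ 0x5195 = 0xc5d4
+ 0x2f6b = 0xf53f
One's complement: ~0xf53f
Checksum = 0x0ac0


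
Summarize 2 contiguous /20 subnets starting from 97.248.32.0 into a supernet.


Original prefix: /20
Number of subnets: 2 = 2^1
New prefix = 20 - 1 = 19
Supernet: 97.248.32.0/19


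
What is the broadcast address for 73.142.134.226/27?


Network: 73.142.134.224/27
Host bits = 5
Set all host bits to 1:
Broadcast: 73.142.134.255


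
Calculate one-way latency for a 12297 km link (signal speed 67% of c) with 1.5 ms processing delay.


Speed = 0.67 * 3e5 km/s = 201000 km/s
Propagation delay = 12297 / 201000 = 0.0612 s = 61.1791 ms
Processing delay = 1.5 ms
Total one-way latency = 62.6791 ms


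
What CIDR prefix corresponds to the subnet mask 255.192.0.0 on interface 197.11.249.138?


Binary: 11111111.11000000.00000000.00000000
Count leading 1s
Prefix: /10


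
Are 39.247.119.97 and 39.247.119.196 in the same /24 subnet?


Mask: 255.255.255.0
39.247.119.97 AND mask = 39.247.119.0
39.247.119.196 AND mask = 39.247.119.0
Yes, same subnet (39.247.119.0)


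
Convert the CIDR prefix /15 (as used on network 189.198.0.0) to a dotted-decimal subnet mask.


/15 means 15 network bits, 17 host bits
Binary: 11111111111111100000000000000000
Mask: 255.254.0.0


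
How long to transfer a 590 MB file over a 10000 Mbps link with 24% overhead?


Effective throughput = 10000 * (1 - 24/100) = 7600 Mbps
File size in Mb = 590 * 8 = 4720 Mb
Time = 4720 / 7600
Time = 0.6211 seconds


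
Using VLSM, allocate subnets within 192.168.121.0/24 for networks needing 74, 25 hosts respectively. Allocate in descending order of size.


74 hosts -> /25 (126 usable): 192.168.121.0/25
25 hosts -> /27 (30 usable): 192.168.121.128/27
Allocation: 192.168.121.0/25 (74 hosts, 126 usable); 192.168.121.128/27 (25 hosts, 30 usable)


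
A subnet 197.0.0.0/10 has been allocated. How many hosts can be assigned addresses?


Host bits = 32 - 10 = 22
Total addresses = 2^22 = 4194304
Usable = total - 2 (network and broadcast)
Usable hosts: 4194302


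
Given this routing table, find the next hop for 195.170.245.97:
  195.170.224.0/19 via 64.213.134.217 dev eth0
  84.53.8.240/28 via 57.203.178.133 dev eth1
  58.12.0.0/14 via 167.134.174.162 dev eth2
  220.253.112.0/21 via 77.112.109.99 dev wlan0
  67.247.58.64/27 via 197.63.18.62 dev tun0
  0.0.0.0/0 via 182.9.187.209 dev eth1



Longest prefix match for 195.170.245.97:
  /19 195.170.224.0: MATCH
  /28 84.53.8.240: no
  /14 58.12.0.0: no
  /21 220.253.112.0: no
  /27 67.247.58.64: no
  /0 0.0.0.0: MATCH
Selected: next-hop 64.213.134.217 via eth0 (matched /19)


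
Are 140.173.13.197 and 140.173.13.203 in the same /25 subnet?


Mask: 255.255.255.128
140.173.13.197 AND mask = 140.173.13.128
140.173.13.203 AND mask = 140.173.13.128
Yes, same subnet (140.173.13.128)


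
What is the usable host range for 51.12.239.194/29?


Network: 51.12.239.192
Broadcast: 51.12.239.199
First usable = network + 1
Last usable = broadcast - 1
Range: 51.12.239.193 to 51.12.239.198


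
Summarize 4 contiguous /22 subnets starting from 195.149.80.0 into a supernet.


Original prefix: /22
Number of subnets: 4 = 2^2
New prefix = 22 - 2 = 20
Supernet: 195.149.80.0/20


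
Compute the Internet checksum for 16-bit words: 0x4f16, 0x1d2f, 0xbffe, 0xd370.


Sum all words (with carry folding):
+ 0x4f16 = 0x4f16
+ 0x1d2f = 0x6c45
+ 0xbffe = 0x2c44
+ 0xd370 = 0xffb4
One's complement: ~0xffb4
Checksum = 0x004b


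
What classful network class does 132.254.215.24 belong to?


First octet: 132
Binary: 10000100
10xxxxxx -> Class B (128-191)
Class B, default mask 255.255.0.0 (/16)


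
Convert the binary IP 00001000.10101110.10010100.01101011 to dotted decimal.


00001000 = 8
10101110 = 174
10010100 = 148
01101011 = 107
IP: 8.174.148.107


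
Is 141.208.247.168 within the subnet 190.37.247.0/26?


Subnet network: 190.37.247.0
Test IP AND mask: 141.208.247.128
No, 141.208.247.168 is not in 190.37.247.0/26


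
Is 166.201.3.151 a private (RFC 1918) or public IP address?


RFC 1918 private ranges:
  10.0.0.0/8 (10.0.0.0 - 10.255.255.255)
  172.16.0.0/12 (172.16.0.0 - 172.31.255.255)
  192.168.0.0/16 (192.168.0.0 - 192.168.255.255)
Public (not in any RFC 1918 range)


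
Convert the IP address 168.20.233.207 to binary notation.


168 = 10101000
20 = 00010100
233 = 11101001
207 = 11001111
Binary: 10101000.00010100.11101001.11001111


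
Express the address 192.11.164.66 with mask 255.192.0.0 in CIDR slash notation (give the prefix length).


Binary: 11111111.11000000.00000000.00000000
Count leading 1s
Prefix: /10


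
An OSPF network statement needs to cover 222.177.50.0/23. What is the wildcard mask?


Subnet mask: 255.255.254.0
Wildcard = 255.255.255.255 - subnet mask
255 - 255 = 0
255 - 255 = 0
255 - 254 = 1
255 - 0 = 255
Wildcard: 0.0.1.255


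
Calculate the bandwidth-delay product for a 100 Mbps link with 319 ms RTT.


BDP = bandwidth * RTT
= 100 Mbps * 319 ms
= 100 * 1e6 * 319 / 1000 bits
= 31900000 bits
= 3987500 bytes
= 3894.043 KB
BDP = 31900000 bits (3987500 bytes)


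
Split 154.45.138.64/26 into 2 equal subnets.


New prefix = 26 + 1 = 27
Each subnet has 32 addresses
  154.45.138.64/27
  154.45.138.96/27
Subnets: 154.45.138.64/27, 154.45.138.96/27


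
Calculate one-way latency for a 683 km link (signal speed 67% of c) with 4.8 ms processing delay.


Speed = 0.67 * 3e5 km/s = 201000 km/s
Propagation delay = 683 / 201000 = 0.0034 s = 3.398 ms
Processing delay = 4.8 ms
Total one-way latency = 8.198 ms


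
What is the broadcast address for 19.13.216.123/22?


Network: 19.13.216.0/22
Host bits = 10
Set all host bits to 1:
Broadcast: 19.13.219.255


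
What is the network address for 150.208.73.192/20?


IP:   10010110.11010000.01001001.11000000
Mask: 11111111.11111111.11110000.00000000
AND operation:
Net:  10010110.11010000.01000000.00000000
Network: 150.208.64.0/20


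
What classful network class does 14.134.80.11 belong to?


First octet: 14
Binary: 00001110
0xxxxxxx -> Class A (1-126)
Class A, default mask 255.0.0.0 (/8)


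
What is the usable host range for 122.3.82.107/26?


Network: 122.3.82.64
Broadcast: 122.3.82.127
First usable = network + 1
Last usable = broadcast - 1
Range: 122.3.82.65 to 122.3.82.126


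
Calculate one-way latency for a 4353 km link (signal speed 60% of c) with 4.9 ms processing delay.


Speed = 0.6 * 3e5 km/s = 180000 km/s
Propagation delay = 4353 / 180000 = 0.0242 s = 24.1833 ms
Processing delay = 4.9 ms
Total one-way latency = 29.0833 ms


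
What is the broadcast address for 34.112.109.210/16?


Network: 34.112.0.0/16
Host bits = 16
Set all host bits to 1:
Broadcast: 34.112.255.255


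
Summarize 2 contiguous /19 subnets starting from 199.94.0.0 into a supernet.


Original prefix: /19
Number of subnets: 2 = 2^1
New prefix = 19 - 1 = 18
Supernet: 199.94.0.0/18


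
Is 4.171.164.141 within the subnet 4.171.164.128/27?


Subnet network: 4.171.164.128
Test IP AND mask: 4.171.164.128
Yes, 4.171.164.141 is in 4.171.164.128/27


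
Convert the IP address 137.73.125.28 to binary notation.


137 = 10001001
73 = 01001001
125 = 01111101
28 = 00011100
Binary: 10001001.01001001.01111101.00011100


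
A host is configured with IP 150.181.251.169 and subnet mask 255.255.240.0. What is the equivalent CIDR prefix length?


Binary: 11111111.11111111.11110000.00000000
Count leading 1s
Prefix: /20


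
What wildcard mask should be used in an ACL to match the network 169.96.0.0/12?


Subnet mask: 255.240.0.0
Wildcard = 255.255.255.255 - subnet mask
255 - 255 = 0
255 - 240 = 15
255 - 0 = 255
255 - 0 = 255
Wildcard: 0.15.255.255


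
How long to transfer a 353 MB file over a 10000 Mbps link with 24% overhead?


Effective throughput = 10000 * (1 - 24/100) = 7600 Mbps
File size in Mb = 353 * 8 = 2824 Mb
Time = 2824 / 7600
Time = 0.3716 seconds


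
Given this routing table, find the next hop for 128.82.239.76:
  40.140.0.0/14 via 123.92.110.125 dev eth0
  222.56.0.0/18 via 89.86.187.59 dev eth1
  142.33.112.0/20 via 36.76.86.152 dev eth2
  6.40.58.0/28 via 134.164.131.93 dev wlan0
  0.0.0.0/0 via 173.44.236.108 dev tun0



Longest prefix match for 128.82.239.76:
  /14 40.140.0.0: no
  /18 222.56.0.0: no
  /20 142.33.112.0: no
  /28 6.40.58.0: no
  /0 0.0.0.0: MATCH
Selected: next-hop 173.44.236.108 via tun0 (matched /0)


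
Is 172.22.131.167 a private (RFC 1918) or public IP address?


RFC 1918 private ranges:
  10.0.0.0/8 (10.0.0.0 - 10.255.255.255)
  172.16.0.0/12 (172.16.0.0 - 172.31.255.255)
  192.168.0.0/16 (192.168.0.0 - 192.168.255.255)
Private (in 172.16.0.0/12)


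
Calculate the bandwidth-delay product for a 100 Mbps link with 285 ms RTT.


BDP = bandwidth * RTT
= 100 Mbps * 285 ms
= 100 * 1e6 * 285 / 1000 bits
= 28500000 bits
= 3562500 bytes
= 3479.0039 KB
BDP = 28500000 bits (3562500 bytes)


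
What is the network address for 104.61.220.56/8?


IP:   01101000.00111101.11011100.00111000
Mask: 11111111.00000000.00000000.00000000
AND operation:
Net:  01101000.00000000.00000000.00000000
Network: 104.0.0.0/8


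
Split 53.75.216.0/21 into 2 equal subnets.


New prefix = 21 + 1 = 22
Each subnet has 1024 addresses
  53.75.216.0/22
  53.75.220.0/22
Subnets: 53.75.216.0/22, 53.75.220.0/22


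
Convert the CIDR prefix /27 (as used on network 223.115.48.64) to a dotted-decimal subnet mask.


/27 means 27 network bits, 5 host bits
Binary: 11111111111111111111111111100000
Mask: 255.255.255.224


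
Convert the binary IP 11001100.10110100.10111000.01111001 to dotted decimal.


11001100 = 204
10110100 = 180
10111000 = 184
01111001 = 121
IP: 204.180.184.121


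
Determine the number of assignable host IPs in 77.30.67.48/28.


Host bits = 32 - 28 = 4
Total addresses = 2^4 = 16
Usable = total - 2 (network and broadcast)
Usable hosts: 14


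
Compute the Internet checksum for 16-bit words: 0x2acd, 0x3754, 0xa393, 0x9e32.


Sum all words (with carry folding):
+ 0x2acd = 0x2acd
+ 0x3754 = 0x6221
+ 0xa393 = 0x05b5
+ 0x9e32 = 0xa3e7
One's complement: ~0xa3e7
Checksum = 0x5c18


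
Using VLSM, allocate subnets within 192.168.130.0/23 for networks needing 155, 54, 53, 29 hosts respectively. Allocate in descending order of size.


155 hosts -> /24 (254 usable): 192.168.130.0/24
54 hosts -> /26 (62 usable): 192.168.131.0/26
53 hosts -> /26 (62 usable): 192.168.131.64/26
29 hosts -> /27 (30 usable): 192.168.131.128/27
Allocation: 192.168.130.0/24 (155 hosts, 254 usable); 192.168.131.0/26 (54 hosts, 62 usable); 192.168.131.64/26 (53 hosts, 62 usable); 192.168.131.128/27 (29 hosts, 30 usable)


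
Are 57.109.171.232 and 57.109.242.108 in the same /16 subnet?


Mask: 255.255.0.0
57.109.171.232 AND mask = 57.109.0.0
57.109.242.108 AND mask = 57.109.0.0
Yes, same subnet (57.109.0.0)


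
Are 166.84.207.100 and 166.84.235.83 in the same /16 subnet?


Mask: 255.255.0.0
166.84.207.100 AND mask = 166.84.0.0
166.84.235.83 AND mask = 166.84.0.0
Yes, same subnet (166.84.0.0)


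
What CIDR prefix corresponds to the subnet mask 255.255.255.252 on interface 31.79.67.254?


Binary: 11111111.11111111.11111111.11111100
Count leading 1s
Prefix: /30


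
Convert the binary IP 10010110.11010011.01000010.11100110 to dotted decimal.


10010110 = 150
11010011 = 211
01000010 = 66
11100110 = 230
IP: 150.211.66.230


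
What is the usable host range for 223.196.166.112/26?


Network: 223.196.166.64
Broadcast: 223.196.166.127
First usable = network + 1
Last usable = broadcast - 1
Range: 223.196.166.65 to 223.196.166.126


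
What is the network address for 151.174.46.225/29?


IP:   10010111.10101110.00101110.11100001
Mask: 11111111.11111111.11111111.11111000
AND operation:
Net:  10010111.10101110.00101110.11100000
Network: 151.174.46.224/29


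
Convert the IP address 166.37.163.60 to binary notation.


166 = 10100110
37 = 00100101
163 = 10100011
60 = 00111100
Binary: 10100110.00100101.10100011.00111100


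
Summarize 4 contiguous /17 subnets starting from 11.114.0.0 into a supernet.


Original prefix: /17
Number of subnets: 4 = 2^2
New prefix = 17 - 2 = 15
Supernet: 11.114.0.0/15


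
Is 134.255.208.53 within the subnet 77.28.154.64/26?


Subnet network: 77.28.154.64
Test IP AND mask: 134.255.208.0
No, 134.255.208.53 is not in 77.28.154.64/26


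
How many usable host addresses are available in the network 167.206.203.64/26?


Host bits = 32 - 26 = 6
Total addresses = 2^6 = 64
Usable = total - 2 (network and broadcast)
Usable hosts: 62


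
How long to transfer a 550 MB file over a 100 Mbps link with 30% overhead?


Effective throughput = 100 * (1 - 30/100) = 70 Mbps
File size in Mb = 550 * 8 = 4400 Mb
Time = 4400 / 70
Time = 62.8571 seconds


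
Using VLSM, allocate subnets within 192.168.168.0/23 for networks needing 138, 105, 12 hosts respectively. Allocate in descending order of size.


138 hosts -> /24 (254 usable): 192.168.168.0/24
105 hosts -> /25 (126 usable): 192.168.169.0/25
12 hosts -> /28 (14 usable): 192.168.169.128/28
Allocation: 192.168.168.0/24 (138 hosts, 254 usable); 192.168.169.0/25 (105 hosts, 126 usable); 192.168.169.128/28 (12 hosts, 14 usable)


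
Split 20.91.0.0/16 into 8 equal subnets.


New prefix = 16 + 3 = 19
Each subnet has 8192 addresses
  20.91.0.0/19
  20.91.32.0/19
  20.91.64.0/19
  20.91.96.0/19
  20.91.128.0/19
  20.91.160.0/19
  20.91.192.0/19
  20.91.224.0/19
Subnets: 20.91.0.0/19, 20.91.32.0/19, 20.91.64.0/19, 20.91.96.0/19, 20.91.128.0/19, 20.91.160.0/19, 20.91.192.0/19, 20.91.224.0/19


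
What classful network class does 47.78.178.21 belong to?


First octet: 47
Binary: 00101111
0xxxxxxx -> Class A (1-126)
Class A, default mask 255.0.0.0 (/8)


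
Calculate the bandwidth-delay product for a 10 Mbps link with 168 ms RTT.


BDP = bandwidth * RTT
= 10 Mbps * 168 ms
= 10 * 1e6 * 168 / 1000 bits
= 1680000 bits
= 210000 bytes
= 205.0781 KB
BDP = 1680000 bits (210000 bytes)


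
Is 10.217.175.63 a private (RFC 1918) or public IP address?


RFC 1918 private ranges:
  10.0.0.0/8 (10.0.0.0 - 10.255.255.255)
  172.16.0.0/12 (172.16.0.0 - 172.31.255.255)
  192.168.0.0/16 (192.168.0.0 - 192.168.255.255)
Private (in 10.0.0.0/8)


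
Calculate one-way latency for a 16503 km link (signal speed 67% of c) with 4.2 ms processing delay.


Speed = 0.67 * 3e5 km/s = 201000 km/s
Propagation delay = 16503 / 201000 = 0.0821 s = 82.1045 ms
Processing delay = 4.2 ms
Total one-way latency = 86.3045 ms


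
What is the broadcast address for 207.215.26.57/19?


Network: 207.215.0.0/19
Host bits = 13
Set all host bits to 1:
Broadcast: 207.215.31.255


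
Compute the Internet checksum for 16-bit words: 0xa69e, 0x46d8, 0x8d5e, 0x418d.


Sum all words (with carry folding):
+ 0xa69e = 0xa69e
+ 0x46d8 = 0xed76
+ 0x8d5e = 0x7ad5
+ 0x418d = 0xbc62
One's complement: ~0xbc62
Checksum = 0x439d


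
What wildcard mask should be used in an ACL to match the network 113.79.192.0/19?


Subnet mask: 255.255.224.0
Wildcard = 255.255.255.255 - subnet mask
255 - 255 = 0
255 - 255 = 0
255 - 224 = 31
255 - 0 = 255
Wildcard: 0.0.31.255


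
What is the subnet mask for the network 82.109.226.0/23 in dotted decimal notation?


/23 means 23 network bits, 9 host bits
Binary: 11111111111111111111111000000000
Mask: 255.255.254.0


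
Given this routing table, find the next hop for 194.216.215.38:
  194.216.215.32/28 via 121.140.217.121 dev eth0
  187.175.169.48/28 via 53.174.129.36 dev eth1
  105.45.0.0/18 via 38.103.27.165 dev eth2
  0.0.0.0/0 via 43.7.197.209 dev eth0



Longest prefix match for 194.216.215.38:
  /28 194.216.215.32: MATCH
  /28 187.175.169.48: no
  /18 105.45.0.0: no
  /0 0.0.0.0: MATCH
Selected: next-hop 121.140.217.121 via eth0 (matched /28)


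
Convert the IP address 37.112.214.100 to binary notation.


37 = 00100101
112 = 01110000
214 = 11010110
100 = 01100100
Binary: 00100101.01110000.11010110.01100100


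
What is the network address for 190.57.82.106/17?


IP:   10111110.00111001.01010010.01101010
Mask: 11111111.11111111.10000000.00000000
AND operation:
Net:  10111110.00111001.00000000.00000000
Network: 190.57.0.0/17


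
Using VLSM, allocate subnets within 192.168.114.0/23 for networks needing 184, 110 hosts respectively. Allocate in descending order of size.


184 hosts -> /24 (254 usable): 192.168.114.0/24
110 hosts -> /25 (126 usable): 192.168.115.0/25
Allocation: 192.168.114.0/24 (184 hosts, 254 usable); 192.168.115.0/25 (110 hosts, 126 usable)


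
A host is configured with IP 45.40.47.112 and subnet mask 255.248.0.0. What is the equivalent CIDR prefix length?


Binary: 11111111.11111000.00000000.00000000
Count leading 1s
Prefix: /13


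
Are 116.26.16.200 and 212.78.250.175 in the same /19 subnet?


Mask: 255.255.224.0
116.26.16.200 AND mask = 116.26.0.0
212.78.250.175 AND mask = 212.78.224.0
No, different subnets (116.26.0.0 vs 212.78.224.0)


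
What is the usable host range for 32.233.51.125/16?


Network: 32.233.0.0
Broadcast: 32.233.255.255
First usable = network + 1
Last usable = broadcast - 1
Range: 32.233.0.1 to 32.233.255.254


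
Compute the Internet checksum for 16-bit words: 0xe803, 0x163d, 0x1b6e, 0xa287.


Sum all words (with carry folding):
+ 0xe803 = 0xe803
+ 0x163d = 0xfe40
+ 0x1b6e = 0x19af
+ 0xa287 = 0xbc36
One's complement: ~0xbc36
Checksum = 0x43c9


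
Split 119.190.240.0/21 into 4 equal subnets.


New prefix = 21 + 2 = 23
Each subnet has 512 addresses
  119.190.240.0/23
  119.190.242.0/23
  119.190.244.0/23
  119.190.246.0/23
Subnets: 119.190.240.0/23, 119.190.242.0/23, 119.190.244.0/23, 119.190.246.0/23


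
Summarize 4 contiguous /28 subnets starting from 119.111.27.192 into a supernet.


Original prefix: /28
Number of subnets: 4 = 2^2
New prefix = 28 - 2 = 26
Supernet: 119.111.27.192/26


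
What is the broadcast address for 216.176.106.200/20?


Network: 216.176.96.0/20
Host bits = 12
Set all host bits to 1:
Broadcast: 216.176.111.255


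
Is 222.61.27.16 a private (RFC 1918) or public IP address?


RFC 1918 private ranges:
  10.0.0.0/8 (10.0.0.0 - 10.255.255.255)
  172.16.0.0/12 (172.16.0.0 - 172.31.255.255)
  192.168.0.0/16 (192.168.0.0 - 192.168.255.255)
Public (not in any RFC 1918 range)


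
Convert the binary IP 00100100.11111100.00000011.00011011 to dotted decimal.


00100100 = 36
11111100 = 252
00000011 = 3
00011011 = 27
IP: 36.252.3.27


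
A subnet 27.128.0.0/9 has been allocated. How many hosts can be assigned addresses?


Host bits = 32 - 9 = 23
Total addresses = 2^23 = 8388608
Usable = total - 2 (network and broadcast)
Usable hosts: 8388606


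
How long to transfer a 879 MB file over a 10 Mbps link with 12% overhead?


Effective throughput = 10 * (1 - 12/100) = 8.8 Mbps
File size in Mb = 879 * 8 = 7032 Mb
Time = 7032 / 8.8
Time = 799.0909 seconds


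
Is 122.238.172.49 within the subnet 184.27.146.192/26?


Subnet network: 184.27.146.192
Test IP AND mask: 122.238.172.0
No, 122.238.172.49 is not in 184.27.146.192/26


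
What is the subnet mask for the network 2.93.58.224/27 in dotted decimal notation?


/27 means 27 network bits, 5 host bits
Binary: 11111111111111111111111111100000
Mask: 255.255.255.224


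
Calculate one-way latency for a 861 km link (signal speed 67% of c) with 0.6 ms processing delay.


Speed = 0.67 * 3e5 km/s = 201000 km/s
Propagation delay = 861 / 201000 = 0.0043 s = 4.2836 ms
Processing delay = 0.6 ms
Total one-way latency = 4.8836 ms


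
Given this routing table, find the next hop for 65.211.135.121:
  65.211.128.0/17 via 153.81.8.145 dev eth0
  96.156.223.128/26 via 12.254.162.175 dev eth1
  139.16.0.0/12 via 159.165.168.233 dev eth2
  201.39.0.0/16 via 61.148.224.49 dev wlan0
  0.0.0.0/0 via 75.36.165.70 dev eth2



Longest prefix match for 65.211.135.121:
  /17 65.211.128.0: MATCH
  /26 96.156.223.128: no
  /12 139.16.0.0: no
  /16 201.39.0.0: no
  /0 0.0.0.0: MATCH
Selected: next-hop 153.81.8.145 via eth0 (matched /17)


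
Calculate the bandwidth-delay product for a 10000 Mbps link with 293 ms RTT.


BDP = bandwidth * RTT
= 10000 Mbps * 293 ms
= 10000 * 1e6 * 293 / 1000 bits
= 2930000000 bits
= 366250000 bytes
= 357666.0156 KB
BDP = 2930000000 bits (366250000 bytes)


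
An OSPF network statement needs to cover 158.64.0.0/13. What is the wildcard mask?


Subnet mask: 255.248.0.0
Wildcard = 255.255.255.255 - subnet mask
255 - 255 = 0
255 - 248 = 7
255 - 0 = 255
255 - 0 = 255
Wildcard: 0.7.255.255


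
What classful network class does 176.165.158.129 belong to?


First octet: 176
Binary: 10110000
10xxxxxx -> Class B (128-191)
Class B, default mask 255.255.0.0 (/16)


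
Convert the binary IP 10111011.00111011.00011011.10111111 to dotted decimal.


10111011 = 187
00111011 = 59
00011011 = 27
10111111 = 191
IP: 187.59.27.191


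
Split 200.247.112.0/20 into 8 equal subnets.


New prefix = 20 + 3 = 23
Each subnet has 512 addresses
  200.247.112.0/23
  200.247.114.0/23
  200.247.116.0/23
  200.247.118.0/23
  200.247.120.0/23
  200.247.122.0/23
  200.247.124.0/23
  200.247.126.0/23
Subnets: 200.247.112.0/23, 200.247.114.0/23, 200.247.116.0/23, 200.247.118.0/23, 200.247.120.0/23, 200.247.122.0/23, 200.247.124.0/23, 200.247.126.0/23


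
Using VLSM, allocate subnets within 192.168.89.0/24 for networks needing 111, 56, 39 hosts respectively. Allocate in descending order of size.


111 hosts -> /25 (126 usable): 192.168.89.0/25
56 hosts -> /26 (62 usable): 192.168.89.128/26
39 hosts -> /26 (62 usable): 192.168.89.192/26
Allocation: 192.168.89.0/25 (111 hosts, 126 usable); 192.168.89.128/26 (56 hosts, 62 usable); 192.168.89.192/26 (39 hosts, 62 usable)


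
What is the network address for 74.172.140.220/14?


IP:   01001010.10101100.10001100.11011100
Mask: 11111111.11111100.00000000.00000000
AND operation:
Net:  01001010.10101100.00000000.00000000
Network: 74.172.0.0/14


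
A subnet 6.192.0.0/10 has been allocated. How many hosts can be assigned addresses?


Host bits = 32 - 10 = 22
Total addresses = 2^22 = 4194304
Usable = total - 2 (network and broadcast)
Usable hosts: 4194302


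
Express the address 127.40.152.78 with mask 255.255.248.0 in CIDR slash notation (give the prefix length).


Binary: 11111111.11111111.11111000.00000000
Count leading 1s
Prefix: /21


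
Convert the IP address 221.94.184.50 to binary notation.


221 = 11011101
94 = 01011110
184 = 10111000
50 = 00110010
Binary: 11011101.01011110.10111000.00110010


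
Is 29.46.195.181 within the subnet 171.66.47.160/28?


Subnet network: 171.66.47.160
Test IP AND mask: 29.46.195.176
No, 29.46.195.181 is not in 171.66.47.160/28


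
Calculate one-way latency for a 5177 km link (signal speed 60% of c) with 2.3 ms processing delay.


Speed = 0.6 * 3e5 km/s = 180000 km/s
Propagation delay = 5177 / 180000 = 0.0288 s = 28.7611 ms
Processing delay = 2.3 ms
Total one-way latency = 31.0611 ms


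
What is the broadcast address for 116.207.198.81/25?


Network: 116.207.198.0/25
Host bits = 7
Set all host bits to 1:
Broadcast: 116.207.198.127


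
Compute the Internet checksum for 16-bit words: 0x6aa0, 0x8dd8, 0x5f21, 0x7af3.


Sum all words (with carry folding):
+ 0x6aa0 = 0x6aa0
+ 0x8dd8 = 0xf878
+ 0x5f21 = 0x579a
+ 0x7af3 = 0xd28d
One's complement: ~0xd28d
Checksum = 0x2d72


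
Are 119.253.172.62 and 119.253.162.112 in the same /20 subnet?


Mask: 255.255.240.0
119.253.172.62 AND mask = 119.253.160.0
119.253.162.112 AND mask = 119.253.160.0
Yes, same subnet (119.253.160.0)


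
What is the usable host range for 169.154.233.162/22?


Network: 169.154.232.0
Broadcast: 169.154.235.255
First usable = network + 1
Last usable = broadcast - 1
Range: 169.154.232.1 to 169.154.235.254


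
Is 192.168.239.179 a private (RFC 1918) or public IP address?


RFC 1918 private ranges:
  10.0.0.0/8 (10.0.0.0 - 10.255.255.255)
  172.16.0.0/12 (172.16.0.0 - 172.31.255.255)
  192.168.0.0/16 (192.168.0.0 - 192.168.255.255)
Private (in 192.168.0.0/16)


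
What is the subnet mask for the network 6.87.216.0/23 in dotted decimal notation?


/23 means 23 network bits, 9 host bits
Binary: 11111111111111111111111000000000
Mask: 255.255.254.0


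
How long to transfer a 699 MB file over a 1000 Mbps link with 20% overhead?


Effective throughput = 1000 * (1 - 20/100) = 800 Mbps
File size in Mb = 699 * 8 = 5592 Mb
Time = 5592 / 800
Time = 6.99 seconds


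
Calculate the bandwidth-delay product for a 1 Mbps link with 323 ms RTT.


BDP = bandwidth * RTT
= 1 Mbps * 323 ms
= 1 * 1e6 * 323 / 1000 bits
= 323000 bits
= 40375 bytes
= 39.4287 KB
BDP = 323000 bits (40375 bytes)


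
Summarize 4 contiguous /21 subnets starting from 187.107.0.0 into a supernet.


Original prefix: /21
Number of subnets: 4 = 2^2
New prefix = 21 - 2 = 19
Supernet: 187.107.0.0/19


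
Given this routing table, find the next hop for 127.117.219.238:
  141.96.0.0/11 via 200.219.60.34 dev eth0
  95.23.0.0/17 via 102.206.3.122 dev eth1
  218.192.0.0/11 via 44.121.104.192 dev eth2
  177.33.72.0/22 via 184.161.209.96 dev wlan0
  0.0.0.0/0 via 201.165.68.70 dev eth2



Longest prefix match for 127.117.219.238:
  /11 141.96.0.0: no
  /17 95.23.0.0: no
  /11 218.192.0.0: no
  /22 177.33.72.0: no
  /0 0.0.0.0: MATCH
Selected: next-hop 201.165.68.70 via eth2 (matched /0)


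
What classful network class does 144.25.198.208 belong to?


First octet: 144
Binary: 10010000
10xxxxxx -> Class B (128-191)
Class B, default mask 255.255.0.0 (/16)


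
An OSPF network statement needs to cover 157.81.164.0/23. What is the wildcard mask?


Subnet mask: 255.255.254.0
Wildcard = 255.255.255.255 - subnet mask
255 - 255 = 0
255 - 255 = 0
255 - 254 = 1
255 - 0 = 255
Wildcard: 0.0.1.255


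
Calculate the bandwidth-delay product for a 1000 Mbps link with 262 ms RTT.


BDP = bandwidth * RTT
= 1000 Mbps * 262 ms
= 1000 * 1e6 * 262 / 1000 bits
= 262000000 bits
= 32750000 bytes
= 31982.4219 KB
BDP = 262000000 bits (32750000 bytes)


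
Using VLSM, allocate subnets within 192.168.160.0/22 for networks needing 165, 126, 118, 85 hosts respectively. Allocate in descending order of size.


165 hosts -> /24 (254 usable): 192.168.160.0/24
126 hosts -> /25 (126 usable): 192.168.161.0/25
118 hosts -> /25 (126 usable): 192.168.161.128/25
85 hosts -> /25 (126 usable): 192.168.162.0/25
Allocation: 192.168.160.0/24 (165 hosts, 254 usable); 192.168.161.0/25 (126 hosts, 126 usable); 192.168.161.128/25 (118 hosts, 126 usable); 192.168.162.0/25 (85 hosts, 126 usable)


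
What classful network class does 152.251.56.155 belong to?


First octet: 152
Binary: 10011000
10xxxxxx -> Class B (128-191)
Class B, default mask 255.255.0.0 (/16)


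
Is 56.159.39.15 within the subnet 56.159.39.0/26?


Subnet network: 56.159.39.0
Test IP AND mask: 56.159.39.0
Yes, 56.159.39.15 is in 56.159.39.0/26


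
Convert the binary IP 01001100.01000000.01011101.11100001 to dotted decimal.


01001100 = 76
01000000 = 64
01011101 = 93
11100001 = 225
IP: 76.64.93.225


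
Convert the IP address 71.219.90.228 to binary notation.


71 = 01000111
219 = 11011011
90 = 01011010
228 = 11100100
Binary: 01000111.11011011.01011010.11100100


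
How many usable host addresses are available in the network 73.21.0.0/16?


Host bits = 32 - 16 = 16
Total addresses = 2^16 = 65536
Usable = total - 2 (network and broadcast)
Usable hosts: 65534
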